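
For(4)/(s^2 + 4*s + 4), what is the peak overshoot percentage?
Standard form: ωn²/(s²+2ζωn·s+ωn²) → ωn = 2, ζ = 1.
ζ ≥ 1, so the response is non-oscillatory: peak overshoot = 0%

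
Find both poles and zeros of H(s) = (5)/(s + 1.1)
Set denominator = 0: s + 1.1 = 0 → Poles: -1.1
Numerator is a nonzero constant (5) → Zeros: none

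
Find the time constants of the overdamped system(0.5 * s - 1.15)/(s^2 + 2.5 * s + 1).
Overdamped: real poles at -2, -0.5. τ = -1/pole → τ₁ = 0.5, τ₂ = 2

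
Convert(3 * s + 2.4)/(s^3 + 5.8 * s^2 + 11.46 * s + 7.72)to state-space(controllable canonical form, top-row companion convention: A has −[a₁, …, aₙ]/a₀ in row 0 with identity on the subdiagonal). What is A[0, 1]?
Reachable canonical form for den = s^3 + 5.8*s^2 + 11.46*s + 7.72: top row of A = -[a₁,a₂,...,aₙ]/a₀, ones on the subdiagonal, zeros elsewhere.
A = [[-5.8, -11.46, -7.72], [1, 0, 0], [0, 1, 0]].
A[0,1] = -11.46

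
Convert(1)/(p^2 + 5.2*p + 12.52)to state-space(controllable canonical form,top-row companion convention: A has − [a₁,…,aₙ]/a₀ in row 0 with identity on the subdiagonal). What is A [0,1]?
Reachable canonical form for den = p^2 + 5.2*p + 12.52: top row of A = -[a₁,a₂,...,aₙ]/a₀, ones on the subdiagonal, zeros elsewhere.
A = [[-5.2, -12.52], [1, 0]].
A[0,1] = -12.52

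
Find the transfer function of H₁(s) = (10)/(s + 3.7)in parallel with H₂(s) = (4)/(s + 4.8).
Parallel: H = H₁ + H₂ = (n₁·d₂ + n₂·d₁)/(d₁·d₂).
n₁·d₂ = 10*s + 48. n₂·d₁ = 4*s + 14.8. Sum = 14*s + 62.8. d₁·d₂ = s^2 + 8.5*s + 17.76.
H(s) = (14*s + 62.8)/(s^2 + 8.5*s + 17.76)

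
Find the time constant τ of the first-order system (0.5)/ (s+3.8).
First-order system: τ = -1/pole. Pole = -3.8. τ = -1/(-3.8) = 0.2632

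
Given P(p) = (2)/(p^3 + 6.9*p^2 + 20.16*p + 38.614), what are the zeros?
Numerator is a nonzero constant (2) → Zeros: none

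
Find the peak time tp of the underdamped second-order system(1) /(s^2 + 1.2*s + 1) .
Standard form: ωn²/(s²+2ζωn·s+ωn²) → ωn = 1, ζ = 0.6.
ωd = ωn·√(1-ζ²) = 1·√(1-0.6²) = 0.8.
tp = π/ωd = π/0.8 = 3.927 s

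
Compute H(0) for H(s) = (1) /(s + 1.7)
DC gain = H(0) = num(0)/den(0) = 1/1.7 = 0.5882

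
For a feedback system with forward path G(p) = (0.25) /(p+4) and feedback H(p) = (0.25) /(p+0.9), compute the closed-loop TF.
Closed-loop T = G/(1+GH).
Numerator: G_num * H_den = 0.25*p + 0.225.
Denominator: G_den * H_den + G_num * H_num = (p^2 + 4.9*p + 3.6) + (0.0625) = p^2 + 4.9*p + 3.6625.
T(p) = (0.25*p + 0.225)/(p^2 + 4.9*p + 3.6625)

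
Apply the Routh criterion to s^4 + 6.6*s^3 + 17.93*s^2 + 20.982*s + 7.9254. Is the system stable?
Routh array:
s^4: [1, 17.93, 7.9254]; s^3: [6.6, 20.982]; s^2: [14.7509, 7.9254]; s^1: [17.4359]; s^0: [7.9254]
First column: [1, 6.6, 14.7509, 17.4359, 7.9254]. Sign changes = 0.
Yes, stable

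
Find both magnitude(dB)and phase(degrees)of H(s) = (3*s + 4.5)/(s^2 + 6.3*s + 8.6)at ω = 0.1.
Substitute s = j*0.1: H(j0.1) = 0.52361 - 0.00347779j.
|H| = 20*log₁₀(sqrt(Re²+Im²)) = -5.62 dB.
∠H = atan2(Im, Re) = -0.38°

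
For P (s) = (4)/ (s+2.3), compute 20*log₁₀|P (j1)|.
Substitute s = j*1: P(j1) = 1.46264 - 0.63593j.
|P(j1)| = sqrt(Re² + Im²) = 1.595.
20*log₁₀(1.595) = 4.05 dB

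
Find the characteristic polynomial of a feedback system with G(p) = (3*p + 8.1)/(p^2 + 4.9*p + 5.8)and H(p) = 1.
Characteristic poly = G_den * H_den + G_num * H_num = (p^2 + 4.9*p + 5.8) + (3*p + 8.1) = p^2 + 7.9*p + 13.9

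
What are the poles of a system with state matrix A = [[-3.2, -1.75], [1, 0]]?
Eigenvalues solve det(λI - A) = 0.
Characteristic polynomial: λ^2 + 3.2*λ + 1.75 = 0.
Factor: (λ + 0.7)(λ + 2.5) = 0.
Roots: -0.7, -2.5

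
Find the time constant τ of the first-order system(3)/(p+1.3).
First-order system: τ = -1/pole. Pole = -1.3. τ = -1/(-1.3) = 0.7692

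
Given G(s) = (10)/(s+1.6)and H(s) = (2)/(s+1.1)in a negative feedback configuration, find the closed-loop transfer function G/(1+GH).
Closed-loop T = G/(1+GH).
Numerator: G_num * H_den = 10*s + 11.
Denominator: G_den * H_den + G_num * H_num = (s^2 + 2.7*s + 1.76) + (20) = s^2 + 2.7*s + 21.76.
T(s) = (10*s + 11)/(s^2 + 2.7*s + 21.76)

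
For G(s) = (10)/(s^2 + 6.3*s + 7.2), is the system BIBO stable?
Denominator: s^2 + 6.3*s + 7.2 = (s + 1.5)(s + 4.8). Poles: -1.5, -4.8. All Re(p)<0: Yes (stable)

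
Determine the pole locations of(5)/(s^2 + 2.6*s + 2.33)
Set denominator = 0: s^2 + 2.6*s + 2.33 = 0 → Poles: -1.3 + 0.8j, -1.3 - 0.8j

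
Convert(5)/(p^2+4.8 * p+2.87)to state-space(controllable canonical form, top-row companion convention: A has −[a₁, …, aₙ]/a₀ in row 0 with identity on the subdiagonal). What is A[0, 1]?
Reachable canonical form for den = p^2 + 4.8*p + 2.87: top row of A = -[a₁,a₂,...,aₙ]/a₀, ones on the subdiagonal, zeros elsewhere.
A = [[-4.8, -2.87], [1, 0]].
A[0,1] = -2.87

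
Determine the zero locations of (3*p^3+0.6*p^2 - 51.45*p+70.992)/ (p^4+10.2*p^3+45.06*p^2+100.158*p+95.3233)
Set numerator = 0: 3*p^3 + 0.6*p^2 - 51.45*p + 70.992 = 3*(p - 1.7)(p + 4.8)(p - 2.9) = 0 → Zeros: -4.8, 1.7, 2.9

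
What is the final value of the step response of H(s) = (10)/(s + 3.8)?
FVT: lim_{t→∞} y(t) = lim_{s→0} s*Y(s) where Y(s) = H(s)/s.
= lim_{s→0} H(s) = H(0) = num(0)/den(0) = 10/3.8 = 2.632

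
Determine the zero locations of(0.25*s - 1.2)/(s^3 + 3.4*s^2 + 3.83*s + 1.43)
Set numerator = 0: 0.25*s - 1.2 = 0 → Zeros: 4.8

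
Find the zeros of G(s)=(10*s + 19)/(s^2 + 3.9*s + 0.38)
Set numerator = 0: 10*s + 19 = 0 → Zeros: -1.9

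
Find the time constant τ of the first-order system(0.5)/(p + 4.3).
First-order system: τ = -1/pole. Pole = -4.3. τ = -1/(-4.3) = 0.2326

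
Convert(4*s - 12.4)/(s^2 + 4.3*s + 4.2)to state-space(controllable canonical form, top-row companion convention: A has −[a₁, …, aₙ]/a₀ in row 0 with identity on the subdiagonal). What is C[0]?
Reachable canonical form: C = numerator coefficients (right-aligned, zero-padded to length n).
num = 4*s - 12.4, C = [[4, -12.4]].
C[0] = 4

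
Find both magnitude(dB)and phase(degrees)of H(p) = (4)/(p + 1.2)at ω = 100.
Substitute p = j*100: H(j100) = 0.000479931 - 0.0399942j.
|H| = 20*log₁₀(sqrt(Re²+Im²)) = -27.96 dB.
∠H = atan2(Im, Re) = -89.31°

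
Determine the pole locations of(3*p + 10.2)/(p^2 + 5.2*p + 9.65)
Set denominator = 0: p^2 + 5.2*p + 9.65 = 0 → Poles: -2.6 + 1.7j, -2.6 - 1.7j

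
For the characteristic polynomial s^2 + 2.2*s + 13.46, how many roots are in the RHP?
Poles: -1.1 + 3.5j, -1.1 - 3.5j. RHP poles (Re>0): 0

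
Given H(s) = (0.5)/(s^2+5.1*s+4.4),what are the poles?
Set denominator = 0: s^2 + 5.1*s + 4.4 = (s + 4)(s + 1.1) = 0 → Poles: -1.1, -4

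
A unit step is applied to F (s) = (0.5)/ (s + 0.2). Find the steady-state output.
FVT: lim_{t→∞} y(t) = lim_{s→0} s*Y(s) where Y(s) = F(s)/s.
= lim_{s→0} F(s) = F(0) = num(0)/den(0) = 0.5/0.2 = 2.5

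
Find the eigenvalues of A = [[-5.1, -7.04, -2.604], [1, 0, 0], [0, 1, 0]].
Eigenvalues solve det(λI - A) = 0.
Characteristic polynomial: λ^3 + 5.1*λ^2 + 7.04*λ + 2.604 = 0.
Factor: (λ + 0.6)(λ + 1.4)(λ + 3.1) = 0.
Roots: -0.6, -1.4, -3.1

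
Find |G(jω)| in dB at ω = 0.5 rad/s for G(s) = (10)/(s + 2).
Substitute s = j*0.5: G(j0.5) = 4.70588 - 1.17647j.
|G(j0.5)| = sqrt(Re² + Im²) = 4.851.
20*log₁₀(4.851) = 13.72 dB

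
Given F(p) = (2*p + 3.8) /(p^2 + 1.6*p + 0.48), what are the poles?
Set denominator = 0: p^2 + 1.6*p + 0.48 = (p + 0.4)(p + 1.2) = 0 → Poles: -0.4, -1.2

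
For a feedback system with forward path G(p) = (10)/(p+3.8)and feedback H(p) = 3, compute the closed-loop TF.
Closed-loop T = G/(1+GH).
Numerator: G_num * H_den = 10.
Denominator: G_den * H_den + G_num * H_num = (p + 3.8) + (30) = p + 33.8.
T(p) = (10)/(p + 33.8)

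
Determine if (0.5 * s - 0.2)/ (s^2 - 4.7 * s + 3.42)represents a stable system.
Denominator: s^2 - 4.7*s + 3.42 = (s - 0.9)(s - 3.8). Poles: 0.9, 3.8. All Re(p)<0: No (unstable)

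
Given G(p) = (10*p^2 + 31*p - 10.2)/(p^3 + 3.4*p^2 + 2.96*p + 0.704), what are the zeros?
Set numerator = 0: 10*p^2 + 31*p - 10.2 = 10*(p - 0.3)(p + 3.4) = 0 → Zeros: -3.4, 0.3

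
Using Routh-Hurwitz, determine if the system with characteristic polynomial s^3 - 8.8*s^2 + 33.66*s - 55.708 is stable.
Routh array:
s^3: [1, 33.66]; s^2: [-8.8, -55.708]; s^1: [27.3295]; s^0: [-55.708]
First column: [1, -8.8, 27.3295, -55.708]. Sign changes = 3.
No, unstable (3 RHP root(s))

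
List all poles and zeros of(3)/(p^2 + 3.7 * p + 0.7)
Set denominator = 0: p^2 + 3.7*p + 0.7 = (p + 0.2)(p + 3.5) = 0 → Poles: -0.2, -3.5
Numerator is a nonzero constant (3) → Zeros: none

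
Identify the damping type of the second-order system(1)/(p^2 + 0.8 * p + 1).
Standard form: ωn²/(p²+2ζωn·p+ωn²) gives ωn=1, ζ=0.4.
Underdamped (ζ = 0.4 < 1)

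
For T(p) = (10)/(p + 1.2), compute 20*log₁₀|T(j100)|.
Substitute p = j*100: T(j100) = 0.00119983 - 0.0999856j.
|T(j100)| = sqrt(Re² + Im²) = 0.09999.
20*log₁₀(0.09999) = -20.00 dB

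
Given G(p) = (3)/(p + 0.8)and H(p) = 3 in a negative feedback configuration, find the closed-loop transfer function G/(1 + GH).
Closed-loop T = G/(1+GH).
Numerator: G_num * H_den = 3.
Denominator: G_den * H_den + G_num * H_num = (p + 0.8) + (9) = p + 9.8.
T(p) = (3)/(p + 9.8)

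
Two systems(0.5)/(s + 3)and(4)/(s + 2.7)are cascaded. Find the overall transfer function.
Series: H = H₁ · H₂ = (n₁·n₂)/(d₁·d₂).
Num: n₁·n₂ = 2. Den: d₁·d₂ = s^2 + 5.7*s + 8.1.
H(s) = (2)/(s^2 + 5.7*s + 8.1)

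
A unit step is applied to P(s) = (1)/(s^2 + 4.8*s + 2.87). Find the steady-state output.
FVT: lim_{t→∞} y(t) = lim_{s→0} s*Y(s) where Y(s) = P(s)/s.
= lim_{s→0} P(s) = P(0) = num(0)/den(0) = 1/2.87 = 0.3484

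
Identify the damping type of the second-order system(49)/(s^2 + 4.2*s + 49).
Standard form: ωn²/(s²+2ζωn·s+ωn²) gives ωn=7, ζ=0.3.
Underdamped (ζ = 0.3 < 1)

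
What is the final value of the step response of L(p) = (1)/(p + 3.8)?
FVT: lim_{t→∞} y(t) = lim_{p→0} p*Y(p) where Y(p) = L(p)/p.
= lim_{p→0} L(p) = L(0) = num(0)/den(0) = 1/3.8 = 0.2632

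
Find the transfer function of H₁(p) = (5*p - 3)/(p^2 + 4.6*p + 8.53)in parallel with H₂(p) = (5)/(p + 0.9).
Parallel: H = H₁ + H₂ = (n₁·d₂ + n₂·d₁)/(d₁·d₂).
n₁·d₂ = 5*p^2 + 1.5*p - 2.7. n₂·d₁ = 5*p^2 + 23*p + 42.65. Sum = 10*p^2 + 24.5*p + 39.95. d₁·d₂ = p^3 + 5.5*p^2 + 12.67*p + 7.677.
H(p) = (10*p^2 + 24.5*p + 39.95)/(p^3 + 5.5*p^2 + 12.67*p + 7.677)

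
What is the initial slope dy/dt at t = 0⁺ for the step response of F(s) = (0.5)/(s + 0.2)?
IVT: y'(0⁺) = lim_{s→∞} s²·Y(s) = lim_{s→∞} s·F(s).
deg(num) = 0, deg(den) = 1, relative degree = 1, so s·F(s) → (leading num)/(leading den) = 0.5/1 = 0.5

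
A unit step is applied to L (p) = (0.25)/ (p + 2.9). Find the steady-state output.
FVT: lim_{t→∞} y(t) = lim_{p→0} p*Y(p) where Y(p) = L(p)/p.
= lim_{p→0} L(p) = L(0) = num(0)/den(0) = 0.25/2.9 = 0.08621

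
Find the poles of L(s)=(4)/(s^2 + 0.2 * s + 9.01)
Set denominator = 0: s^2 + 0.2*s + 9.01 = 0 → Poles: -0.1 + 3j, -0.1 - 3j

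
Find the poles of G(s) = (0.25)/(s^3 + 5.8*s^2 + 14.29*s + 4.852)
Set denominator = 0: s^3 + 5.8*s^2 + 14.29*s + 4.852 = (s + 0.4)(s^2 + 5.4*s + 12.13) = 0 → Poles: -0.4, -2.7 + 2.2j, -2.7 - 2.2j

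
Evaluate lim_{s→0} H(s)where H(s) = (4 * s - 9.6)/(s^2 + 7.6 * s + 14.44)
DC gain = H(0) = num(0)/den(0) = -9.6/14.44 = -0.6648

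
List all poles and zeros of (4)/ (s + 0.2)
Set denominator = 0: s + 0.2 = 0 → Poles: -0.2
Numerator is a nonzero constant (4) → Zeros: none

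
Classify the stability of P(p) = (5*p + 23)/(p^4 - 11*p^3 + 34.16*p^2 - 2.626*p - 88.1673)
Denominator: p^4 - 11*p^3 + 34.16*p^2 - 2.626*p - 88.1673 = (p - 3.9)(p + 1.3)(p - 3.7)(p - 4.7). Poles: -1.3, 3.7, 3.9, 4.7. Unstable (3 pole(s) in RHP)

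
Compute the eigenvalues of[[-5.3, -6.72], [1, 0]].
Eigenvalues solve det(λI - A) = 0.
Characteristic polynomial: λ^2 + 5.3*λ + 6.72 = 0.
Factor: (λ + 2.1)(λ + 3.2) = 0.
Roots: -2.1, -3.2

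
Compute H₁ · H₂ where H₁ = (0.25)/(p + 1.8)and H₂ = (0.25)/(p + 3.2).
Series: H = H₁ · H₂ = (n₁·n₂)/(d₁·d₂).
Num: n₁·n₂ = 0.0625. Den: d₁·d₂ = p^2 + 5*p + 5.76.
H(p) = (0.0625)/(p^2 + 5*p + 5.76)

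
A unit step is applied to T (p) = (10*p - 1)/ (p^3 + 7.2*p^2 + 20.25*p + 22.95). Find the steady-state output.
FVT: lim_{t→∞} y(t) = lim_{p→0} p*Y(p) where Y(p) = T(p)/p.
= lim_{p→0} T(p) = T(0) = num(0)/den(0) = -1/22.95 = -0.04357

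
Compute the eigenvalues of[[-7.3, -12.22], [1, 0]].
Eigenvalues solve det(λI - A) = 0.
Characteristic polynomial: λ^2 + 7.3*λ + 12.22 = 0.
Factor: (λ + 4.7)(λ + 2.6) = 0.
Roots: -2.6, -4.7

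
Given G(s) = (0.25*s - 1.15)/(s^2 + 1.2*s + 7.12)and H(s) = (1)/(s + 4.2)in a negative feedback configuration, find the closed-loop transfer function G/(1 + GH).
Closed-loop T = G/(1+GH).
Numerator: G_num * H_den = 0.25*s^2 - 0.1*s - 4.83.
Denominator: G_den * H_den + G_num * H_num = (s^3 + 5.4*s^2 + 12.16*s + 29.904) + (0.25*s - 1.15) = s^3 + 5.4*s^2 + 12.41*s + 28.754.
T(s) = (0.25*s^2 - 0.1*s - 4.83)/(s^3 + 5.4*s^2 + 12.41*s + 28.754)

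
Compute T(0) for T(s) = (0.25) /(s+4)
DC gain = T(0) = num(0)/den(0) = 0.25/4 = 0.0625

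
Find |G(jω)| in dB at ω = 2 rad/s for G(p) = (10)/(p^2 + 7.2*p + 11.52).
Substitute p = j*2: G(j2) = 0.284945 - 0.54564j.
|G(j2)| = sqrt(Re² + Im²) = 0.6156.
20*log₁₀(0.6156) = -4.21 dB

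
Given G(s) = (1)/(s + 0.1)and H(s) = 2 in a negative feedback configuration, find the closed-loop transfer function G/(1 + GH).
Closed-loop T = G/(1+GH).
Numerator: G_num * H_den = 1.
Denominator: G_den * H_den + G_num * H_num = (s + 0.1) + (2) = s + 2.1.
T(s) = (1)/(s + 2.1)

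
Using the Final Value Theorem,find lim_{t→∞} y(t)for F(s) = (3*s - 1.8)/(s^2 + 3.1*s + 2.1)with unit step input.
FVT: lim_{t→∞} y(t) = lim_{s→0} s*Y(s) where Y(s) = F(s)/s.
= lim_{s→0} F(s) = F(0) = num(0)/den(0) = -1.8/2.1 = -0.8571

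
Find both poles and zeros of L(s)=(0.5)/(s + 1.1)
Set denominator = 0: s + 1.1 = 0 → Poles: -1.1
Numerator is a nonzero constant (0.5) → Zeros: none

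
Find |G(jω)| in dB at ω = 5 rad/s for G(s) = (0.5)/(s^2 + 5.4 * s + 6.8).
Substitute s = j*5: G(j5) = -0.00858296 - 0.012733j.
|G(j5)| = sqrt(Re² + Im²) = 0.01536.
20*log₁₀(0.01536) = -36.27 dB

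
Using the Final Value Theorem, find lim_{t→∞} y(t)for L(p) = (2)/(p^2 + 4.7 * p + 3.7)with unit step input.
FVT: lim_{t→∞} y(t) = lim_{p→0} p*Y(p) where Y(p) = L(p)/p.
= lim_{p→0} L(p) = L(0) = num(0)/den(0) = 2/3.7 = 0.5405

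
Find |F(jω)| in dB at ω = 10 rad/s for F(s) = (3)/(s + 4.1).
Substitute s = j*10: F(j10) = 0.105299 - 0.256827j.
|F(j10)| = sqrt(Re² + Im²) = 0.2776.
20*log₁₀(0.2776) = -11.13 dB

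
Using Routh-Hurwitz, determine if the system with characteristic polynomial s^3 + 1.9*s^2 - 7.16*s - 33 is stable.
Routh array:
s^3: [1, -7.16]; s^2: [1.9, -33]; s^1: [10.2084]; s^0: [-33]
First column: [1, 1.9, 10.2084, -33]. Sign changes = 1.
No, unstable (1 RHP root(s))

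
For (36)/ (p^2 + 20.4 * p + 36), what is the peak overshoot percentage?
Standard form: ωn²/(p²+2ζωn·p+ωn²) → ωn = 6, ζ = 1.7.
ζ ≥ 1, so the response is non-oscillatory: peak overshoot = 0%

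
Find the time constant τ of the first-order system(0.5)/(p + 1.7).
First-order system: τ = -1/pole. Pole = -1.7. τ = -1/(-1.7) = 0.5882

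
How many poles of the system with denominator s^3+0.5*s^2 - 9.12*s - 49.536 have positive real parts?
s^3 + 0.5*s^2 - 9.12*s - 49.536 = (s - 4.3)(s^2 + 4.8*s + 11.52). Poles: -2.4 + 2.4j, -2.4 - 2.4j, 4.3. RHP poles (Re>0): 1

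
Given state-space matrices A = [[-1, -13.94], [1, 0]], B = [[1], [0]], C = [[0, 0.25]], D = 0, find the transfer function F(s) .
F(s) = C(sI - A)⁻¹B + D.
Characteristic polynomial det(sI - A) = s^2 + s + 13.94.
Numerator from C·adj(sI-A)·B + D·det(sI-A) = 0.25.
F(s) = (0.25)/(s^2 + s + 13.94)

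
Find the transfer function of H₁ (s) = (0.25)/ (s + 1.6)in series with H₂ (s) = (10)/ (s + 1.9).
Series: H = H₁ · H₂ = (n₁·n₂)/(d₁·d₂).
Num: n₁·n₂ = 2.5. Den: d₁·d₂ = s^2 + 3.5*s + 3.04.
H(s) = (2.5)/(s^2 + 3.5*s + 3.04)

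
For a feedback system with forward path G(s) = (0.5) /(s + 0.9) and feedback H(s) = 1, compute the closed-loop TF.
Closed-loop T = G/(1+GH).
Numerator: G_num * H_den = 0.5.
Denominator: G_den * H_den + G_num * H_num = (s + 0.9) + (0.5) = s + 1.4.
T(s) = (0.5)/(s + 1.4)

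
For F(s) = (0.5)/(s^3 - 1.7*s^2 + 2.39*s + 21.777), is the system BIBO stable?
Denominator: s^3 - 1.7*s^2 + 2.39*s + 21.777 = (s + 2.1)(s^2 - 3.8*s + 10.37). Poles: -2.1, 1.9 + 2.6j, 1.9 - 2.6j. All Re(p)<0: No (unstable)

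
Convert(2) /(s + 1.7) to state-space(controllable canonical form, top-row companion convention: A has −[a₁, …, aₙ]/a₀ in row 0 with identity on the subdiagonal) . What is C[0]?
Reachable canonical form: C = numerator coefficients (right-aligned, zero-padded to length n).
num = 2, C = [[2]].
C[0] = 2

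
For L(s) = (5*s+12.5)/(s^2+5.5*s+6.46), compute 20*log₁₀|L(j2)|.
Substitute s = j*2: L(j2) = 1.10782 - 0.888615j.
|L(j2)| = sqrt(Re² + Im²) = 1.42.
20*log₁₀(1.42) = 3.05 dB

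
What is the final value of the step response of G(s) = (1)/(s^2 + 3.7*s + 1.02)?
FVT: lim_{t→∞} y(t) = lim_{s→0} s*Y(s) where Y(s) = G(s)/s.
= lim_{s→0} G(s) = G(0) = num(0)/den(0) = 1/1.02 = 0.9804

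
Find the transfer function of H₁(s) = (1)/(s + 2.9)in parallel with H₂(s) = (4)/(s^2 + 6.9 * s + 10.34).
Parallel: H = H₁ + H₂ = (n₁·d₂ + n₂·d₁)/(d₁·d₂).
n₁·d₂ = s^2 + 6.9*s + 10.34. n₂·d₁ = 4*s + 11.6. Sum = s^2 + 10.9*s + 21.94. d₁·d₂ = s^3 + 9.8*s^2 + 30.35*s + 29.986.
H(s) = (s^2 + 10.9*s + 21.94)/(s^3 + 9.8*s^2 + 30.35*s + 29.986)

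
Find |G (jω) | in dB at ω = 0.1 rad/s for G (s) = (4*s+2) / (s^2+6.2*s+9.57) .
Substitute s = j*0.1: G(j0.1) = 0.211031 + 0.0281549j.
|G(j0.1)| = sqrt(Re² + Im²) = 0.2129.
20*log₁₀(0.2129) = -13.44 dB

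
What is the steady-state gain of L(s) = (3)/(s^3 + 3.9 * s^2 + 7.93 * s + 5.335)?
DC gain = L(0) = num(0)/den(0) = 3/5.335 = 0.5623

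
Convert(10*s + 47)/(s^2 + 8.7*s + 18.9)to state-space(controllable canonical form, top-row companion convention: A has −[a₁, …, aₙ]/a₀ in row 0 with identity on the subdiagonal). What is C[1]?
Reachable canonical form: C = numerator coefficients (right-aligned, zero-padded to length n).
num = 10*s + 47, C = [[10, 47]].
C[1] = 47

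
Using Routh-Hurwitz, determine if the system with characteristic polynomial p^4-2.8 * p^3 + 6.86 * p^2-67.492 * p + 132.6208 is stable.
Routh array:
p^4: [1, 6.86, 132.6208]; p^3: [-2.8, -67.492]; p^2: [-17.2443, 132.6208]; p^1: [-89.026]; p^0: [132.6208]
First column: [1, -2.8, -17.2443, -89.026, 132.6208]. Sign changes = 2.
No, unstable (2 RHP root(s))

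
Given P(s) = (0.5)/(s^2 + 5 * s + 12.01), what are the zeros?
Numerator is a nonzero constant (0.5) → Zeros: none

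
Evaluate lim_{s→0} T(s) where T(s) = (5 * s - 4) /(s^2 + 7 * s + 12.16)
DC gain = T(0) = num(0)/den(0) = -4/12.16 = -0.3289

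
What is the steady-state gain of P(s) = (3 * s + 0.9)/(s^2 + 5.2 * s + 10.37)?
DC gain = P(0) = num(0)/den(0) = 0.9/10.37 = 0.08679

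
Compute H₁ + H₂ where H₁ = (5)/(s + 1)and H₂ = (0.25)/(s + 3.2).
Parallel: H = H₁ + H₂ = (n₁·d₂ + n₂·d₁)/(d₁·d₂).
n₁·d₂ = 5*s + 16. n₂·d₁ = 0.25*s + 0.25. Sum = 5.25*s + 16.25. d₁·d₂ = s^2 + 4.2*s + 3.2.
H(s) = (5.25*s + 16.25)/(s^2 + 4.2*s + 3.2)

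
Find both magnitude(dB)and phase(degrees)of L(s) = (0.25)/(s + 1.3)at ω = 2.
Substitute s = j*2: L(j2) = 0.0571178 - 0.0878735j.
|L| = 20*log₁₀(sqrt(Re²+Im²)) = -19.59 dB.
∠L = atan2(Im, Re) = -56.98°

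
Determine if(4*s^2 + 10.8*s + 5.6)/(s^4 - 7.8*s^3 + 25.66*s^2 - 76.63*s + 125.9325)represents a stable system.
Denominator: s^4 - 7.8*s^3 + 25.66*s^2 - 76.63*s + 125.9325 = (s - 2.9)(s - 4.5)(s^2 - 0.4*s + 9.65). Poles: 0.2 + 3.1j, 0.2 - 3.1j, 2.9, 4.5. All Re(p)<0: No (unstable)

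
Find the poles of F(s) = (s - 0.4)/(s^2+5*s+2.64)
Set denominator = 0: s^2 + 5*s + 2.64 = (s + 0.6)(s + 4.4) = 0 → Poles: -0.6, -4.4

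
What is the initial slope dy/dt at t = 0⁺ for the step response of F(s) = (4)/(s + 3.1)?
IVT: y'(0⁺) = lim_{s→∞} s²·Y(s) = lim_{s→∞} s·F(s).
deg(num) = 0, deg(den) = 1, relative degree = 1, so s·F(s) → (leading num)/(leading den) = 4/1 = 4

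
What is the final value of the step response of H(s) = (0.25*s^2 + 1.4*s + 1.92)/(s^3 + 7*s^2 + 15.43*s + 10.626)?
FVT: lim_{t→∞} y(t) = lim_{s→0} s*Y(s) where Y(s) = H(s)/s.
= lim_{s→0} H(s) = H(0) = num(0)/den(0) = 1.92/10.626 = 0.1807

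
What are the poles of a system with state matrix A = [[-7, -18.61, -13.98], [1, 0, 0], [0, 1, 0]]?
Eigenvalues solve det(λI - A) = 0.
Characteristic polynomial: λ^3 + 7*λ^2 + 18.61*λ + 13.98 = 0.
Factor: (λ + 1.2)(λ^2 + 5.8*λ + 11.65) = 0.
Roots: -1.2, -2.9 + 1.8j, -2.9 - 1.8j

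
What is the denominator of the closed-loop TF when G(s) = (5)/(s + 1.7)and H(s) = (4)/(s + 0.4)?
Characteristic poly = G_den * H_den + G_num * H_num = (s^2 + 2.1*s + 0.68) + (20) = s^2 + 2.1*s + 20.68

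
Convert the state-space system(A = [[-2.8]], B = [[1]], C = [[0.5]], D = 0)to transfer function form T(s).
T(s) = C(sI - A)⁻¹B + D.
Characteristic polynomial det(sI - A) = s + 2.8.
Numerator from C·adj(sI-A)·B + D·det(sI-A) = 0.5.
T(s) = (0.5)/(s + 2.8)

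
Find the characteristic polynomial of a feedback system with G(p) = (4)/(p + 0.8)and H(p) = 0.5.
Characteristic poly = G_den * H_den + G_num * H_num = (p + 0.8) + (2) = p + 2.8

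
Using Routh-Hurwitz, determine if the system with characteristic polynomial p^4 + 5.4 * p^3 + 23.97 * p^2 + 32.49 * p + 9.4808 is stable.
Routh array:
p^4: [1, 23.97, 9.4808]; p^3: [5.4, 32.49]; p^2: [17.9533, 9.4808]; p^1: [29.6384]; p^0: [9.4808]
First column: [1, 5.4, 17.9533, 29.6384, 9.4808]. Sign changes = 0.
Yes, stable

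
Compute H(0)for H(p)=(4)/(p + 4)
DC gain = H(0) = num(0)/den(0) = 4/4 = 1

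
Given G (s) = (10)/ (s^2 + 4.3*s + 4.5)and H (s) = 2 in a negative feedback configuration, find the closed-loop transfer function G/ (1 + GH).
Closed-loop T = G/(1+GH).
Numerator: G_num * H_den = 10.
Denominator: G_den * H_den + G_num * H_num = (s^2 + 4.3*s + 4.5) + (20) = s^2 + 4.3*s + 24.5.
T(s) = (10)/(s^2 + 4.3*s + 24.5)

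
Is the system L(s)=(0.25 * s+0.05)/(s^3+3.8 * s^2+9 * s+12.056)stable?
Denominator: s^3 + 3.8*s^2 + 9*s + 12.056 = (s + 2.2)(s^2 + 1.6*s + 5.48). Poles: -0.8 + 2.2j, -0.8 - 2.2j, -2.2. All Re(p)<0: Yes (stable)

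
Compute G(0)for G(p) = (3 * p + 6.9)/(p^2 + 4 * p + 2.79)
DC gain = G(0) = num(0)/den(0) = 6.9/2.79 = 2.473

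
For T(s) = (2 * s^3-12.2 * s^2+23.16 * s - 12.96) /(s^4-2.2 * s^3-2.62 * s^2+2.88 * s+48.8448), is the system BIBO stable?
Denominator: s^4 - 2.2*s^3 - 2.62*s^2 + 2.88*s + 48.8448 = (s^2 - 5.4*s + 9.54)(s^2 + 3.2*s + 5.12). Poles: -1.6 + 1.6j, -1.6 - 1.6j, 2.7 + 1.5j, 2.7 - 1.5j. All Re(p)<0: No (unstable)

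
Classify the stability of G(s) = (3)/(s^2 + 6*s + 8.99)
Denominator: s^2 + 6*s + 8.99 = (s + 3.1)(s + 2.9). Poles: -2.9, -3.1. Stable (all poles in LHP)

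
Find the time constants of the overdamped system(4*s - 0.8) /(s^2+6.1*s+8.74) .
Overdamped: real poles at -3.8, -2.3. τ = -1/pole → τ₁ = 0.2632, τ₂ = 0.4348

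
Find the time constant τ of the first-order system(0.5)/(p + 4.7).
First-order system: τ = -1/pole. Pole = -4.7. τ = -1/(-4.7) = 0.2128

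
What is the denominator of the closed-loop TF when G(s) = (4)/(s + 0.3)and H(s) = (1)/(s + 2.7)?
Characteristic poly = G_den * H_den + G_num * H_num = (s^2 + 3*s + 0.81) + (4) = s^2 + 3*s + 4.81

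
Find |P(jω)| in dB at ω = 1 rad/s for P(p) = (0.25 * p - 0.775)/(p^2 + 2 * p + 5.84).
Substitute p = j*1: P(j1) = -0.118539 + 0.100636j.
|P(j1)| = sqrt(Re² + Im²) = 0.1555.
20*log₁₀(0.1555) = -16.17 dB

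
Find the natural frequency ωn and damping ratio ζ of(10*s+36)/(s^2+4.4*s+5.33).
Underdamped: complex pole -2.2 + 0.7j. ωn = |pole| = 2.309, ζ = -Re(pole)/ωn = 0.9529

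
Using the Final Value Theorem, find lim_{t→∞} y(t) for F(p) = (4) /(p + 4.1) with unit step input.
FVT: lim_{t→∞} y(t) = lim_{p→0} p*Y(p) where Y(p) = F(p)/p.
= lim_{p→0} F(p) = F(0) = num(0)/den(0) = 4/4.1 = 0.9756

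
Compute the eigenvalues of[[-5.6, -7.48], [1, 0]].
Eigenvalues solve det(λI - A) = 0.
Characteristic polynomial: λ^2 + 5.6*λ + 7.48 = 0.
Factor: (λ + 3.4)(λ + 2.2) = 0.
Roots: -2.2, -3.4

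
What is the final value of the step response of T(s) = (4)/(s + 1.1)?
FVT: lim_{t→∞} y(t) = lim_{s→0} s*Y(s) where Y(s) = T(s)/s.
= lim_{s→0} T(s) = T(0) = num(0)/den(0) = 4/1.1 = 3.636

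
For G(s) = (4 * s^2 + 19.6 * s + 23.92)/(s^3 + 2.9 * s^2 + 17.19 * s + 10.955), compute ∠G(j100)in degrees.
Substitute s = j*100: G(j100) = -0.000799838 - 0.0400681j.
∠G(j100) = atan2(Im, Re) = atan2(-0.0400681, -0.000799838) = -91.14°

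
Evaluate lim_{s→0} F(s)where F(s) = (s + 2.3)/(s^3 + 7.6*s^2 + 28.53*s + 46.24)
DC gain = F(0) = num(0)/den(0) = 2.3/46.24 = 0.04974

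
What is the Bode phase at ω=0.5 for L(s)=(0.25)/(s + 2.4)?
Substitute s = j*0.5: L(j0.5) = 0.0998336 - 0.0207987j.
∠L(j0.5) = atan2(Im, Re) = atan2(-0.0207987, 0.0998336) = -11.77°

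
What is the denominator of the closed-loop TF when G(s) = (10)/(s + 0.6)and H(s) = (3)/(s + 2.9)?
Characteristic poly = G_den * H_den + G_num * H_num = (s^2 + 3.5*s + 1.74) + (30) = s^2 + 3.5*s + 31.74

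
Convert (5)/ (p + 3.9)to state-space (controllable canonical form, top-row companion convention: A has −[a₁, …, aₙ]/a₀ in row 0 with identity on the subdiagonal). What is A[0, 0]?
Reachable canonical form for den = p + 3.9: top row of A = -[a₁,a₂,...,aₙ]/a₀, ones on the subdiagonal, zeros elsewhere.
A = [[-3.9]].
A[0,0] = -3.9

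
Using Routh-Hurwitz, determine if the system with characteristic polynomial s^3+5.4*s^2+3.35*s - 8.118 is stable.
Routh array:
s^3: [1, 3.35]; s^2: [5.4, -8.118]; s^1: [4.85333]; s^0: [-8.118]
First column: [1, 5.4, 4.85333, -8.118]. Sign changes = 1.
No, unstable (1 RHP root(s))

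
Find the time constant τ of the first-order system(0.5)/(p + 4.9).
First-order system: τ = -1/pole. Pole = -4.9. τ = -1/(-4.9) = 0.2041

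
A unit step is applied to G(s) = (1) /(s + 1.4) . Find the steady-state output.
FVT: lim_{t→∞} y(t) = lim_{s→0} s*Y(s) where Y(s) = G(s)/s.
= lim_{s→0} G(s) = G(0) = num(0)/den(0) = 1/1.4 = 0.7143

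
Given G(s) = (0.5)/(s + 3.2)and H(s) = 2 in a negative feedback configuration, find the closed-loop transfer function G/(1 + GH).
Closed-loop T = G/(1+GH).
Numerator: G_num * H_den = 0.5.
Denominator: G_den * H_den + G_num * H_num = (s + 3.2) + (1) = s + 4.2.
T(s) = (0.5)/(s + 4.2)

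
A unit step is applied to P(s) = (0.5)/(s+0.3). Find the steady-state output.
FVT: lim_{t→∞} y(t) = lim_{s→0} s*Y(s) where Y(s) = P(s)/s.
= lim_{s→0} P(s) = P(0) = num(0)/den(0) = 0.5/0.3 = 1.667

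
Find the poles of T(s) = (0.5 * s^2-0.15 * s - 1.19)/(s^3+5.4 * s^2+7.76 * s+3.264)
Set denominator = 0: s^3 + 5.4*s^2 + 7.76*s + 3.264 = (s + 3.4)(s + 1.2)(s + 0.8) = 0 → Poles: -0.8, -1.2, -3.4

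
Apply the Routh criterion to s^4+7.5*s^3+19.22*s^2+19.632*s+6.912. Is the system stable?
Routh array:
s^4: [1, 19.22, 6.912]; s^3: [7.5, 19.632]; s^2: [16.6024, 6.912]; s^1: [16.5096]; s^0: [6.912]
First column: [1, 7.5, 16.6024, 16.5096, 6.912]. Sign changes = 0.
Yes, stable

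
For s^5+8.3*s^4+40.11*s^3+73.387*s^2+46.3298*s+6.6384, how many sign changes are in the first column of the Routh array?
Routh array:
s^5: [1, 40.11, 46.3298]; s^4: [8.3, 73.387, 6.6384]; s^3: [31.2682, 45.53]; s^2: [61.3013, 6.6384]; s^1: [42.1439]; s^0: [6.6384]
First column: [1, 8.3, 31.2682, 61.3013, 42.1439, 6.6384]. Sign changes = 0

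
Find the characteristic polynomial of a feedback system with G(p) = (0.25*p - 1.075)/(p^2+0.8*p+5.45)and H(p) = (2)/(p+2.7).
Characteristic poly = G_den * H_den + G_num * H_num = (p^3 + 3.5*p^2 + 7.61*p + 14.715) + (0.5*p - 2.15) = p^3 + 3.5*p^2 + 8.11*p + 12.565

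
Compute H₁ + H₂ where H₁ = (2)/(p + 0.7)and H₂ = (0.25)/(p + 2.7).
Parallel: H = H₁ + H₂ = (n₁·d₂ + n₂·d₁)/(d₁·d₂).
n₁·d₂ = 2*p + 5.4. n₂·d₁ = 0.25*p + 0.175. Sum = 2.25*p + 5.575. d₁·d₂ = p^2 + 3.4*p + 1.89.
H(p) = (2.25*p + 5.575)/(p^2 + 3.4*p + 1.89)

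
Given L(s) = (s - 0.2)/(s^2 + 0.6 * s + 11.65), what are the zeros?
Set numerator = 0: s - 0.2 = 0 → Zeros: 0.2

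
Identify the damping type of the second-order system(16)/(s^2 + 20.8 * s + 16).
Standard form: ωn²/(s²+2ζωn·s+ωn²) gives ωn=4, ζ=2.6.
Overdamped (ζ = 2.6 > 1)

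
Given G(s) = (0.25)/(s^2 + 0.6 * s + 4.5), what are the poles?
Set denominator = 0: s^2 + 0.6*s + 4.5 = 0 → Poles: -0.3 + 2.1j, -0.3 - 2.1j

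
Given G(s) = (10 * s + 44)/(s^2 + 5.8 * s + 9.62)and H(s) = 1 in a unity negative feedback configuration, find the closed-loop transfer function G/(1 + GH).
Closed-loop T = G/(1+GH).
Numerator: G_num * H_den = 10*s + 44.
Denominator: G_den * H_den + G_num * H_num = (s^2 + 5.8*s + 9.62) + (10*s + 44) = s^2 + 15.8*s + 53.62.
T(s) = (10*s + 44)/(s^2 + 15.8*s + 53.62)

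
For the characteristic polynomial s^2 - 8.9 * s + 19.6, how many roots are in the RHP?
s^2 - 8.9*s + 19.6 = (s - 4.9)(s - 4). Poles: 4, 4.9. RHP poles (Re>0): 2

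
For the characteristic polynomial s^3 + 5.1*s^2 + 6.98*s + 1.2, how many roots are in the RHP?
s^3 + 5.1*s^2 + 6.98*s + 1.2 = (s + 0.2)(s + 2.5)(s + 2.4). Poles: -0.2, -2.4, -2.5. RHP poles (Re>0): 0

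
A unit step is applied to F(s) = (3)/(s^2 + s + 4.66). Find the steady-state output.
FVT: lim_{t→∞} y(t) = lim_{s→0} s*Y(s) where Y(s) = F(s)/s.
= lim_{s→0} F(s) = F(0) = num(0)/den(0) = 3/4.66 = 0.6438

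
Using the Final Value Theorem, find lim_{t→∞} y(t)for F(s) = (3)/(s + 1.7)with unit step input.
FVT: lim_{t→∞} y(t) = lim_{s→0} s*Y(s) where Y(s) = F(s)/s.
= lim_{s→0} F(s) = F(0) = num(0)/den(0) = 3/1.7 = 1.765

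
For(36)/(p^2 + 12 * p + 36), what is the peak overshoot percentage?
Standard form: ωn²/(p²+2ζωn·p+ωn²) → ωn = 6, ζ = 1.
ζ ≥ 1, so the response is non-oscillatory: peak overshoot = 0%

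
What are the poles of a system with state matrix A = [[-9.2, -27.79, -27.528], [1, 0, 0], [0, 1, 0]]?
Eigenvalues solve det(λI - A) = 0.
Characteristic polynomial: λ^3 + 9.2*λ^2 + 27.79*λ + 27.528 = 0.
Factor: (λ + 2.4)(λ + 3.7)(λ + 3.1) = 0.
Roots: -2.4, -3.1, -3.7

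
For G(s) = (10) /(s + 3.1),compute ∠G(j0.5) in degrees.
Substitute s = j*0.5: G(j0.5) = 3.14402 - 0.507099j.
∠G(j0.5) = atan2(Im, Re) = atan2(-0.507099, 3.14402) = -9.16°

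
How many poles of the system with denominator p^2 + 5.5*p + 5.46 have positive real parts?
p^2 + 5.5*p + 5.46 = (p + 4.2)(p + 1.3). Poles: -1.3, -4.2. RHP poles (Re>0): 0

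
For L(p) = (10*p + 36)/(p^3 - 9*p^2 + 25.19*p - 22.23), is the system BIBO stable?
Denominator: p^3 - 9*p^2 + 25.19*p - 22.23 = (p - 4.5)(p - 1.9)(p - 2.6). Poles: 1.9, 2.6, 4.5. All Re(p)<0: No (unstable)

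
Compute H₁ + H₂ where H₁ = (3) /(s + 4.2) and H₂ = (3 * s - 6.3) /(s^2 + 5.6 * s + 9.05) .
Parallel: H = H₁ + H₂ = (n₁·d₂ + n₂·d₁)/(d₁·d₂).
n₁·d₂ = 3*s^2 + 16.8*s + 27.15. n₂·d₁ = 3*s^2 + 6.3*s - 26.46. Sum = 6*s^2 + 23.1*s + 0.69. d₁·d₂ = s^3 + 9.8*s^2 + 32.57*s + 38.01.
H(s) = (6*s^2 + 23.1*s + 0.69)/(s^3 + 9.8*s^2 + 32.57*s + 38.01)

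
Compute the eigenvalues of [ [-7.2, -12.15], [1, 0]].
Eigenvalues solve det(λI - A) = 0.
Characteristic polynomial: λ^2 + 7.2*λ + 12.15 = 0.
Factor: (λ + 4.5)(λ + 2.7) = 0.
Roots: -2.7, -4.5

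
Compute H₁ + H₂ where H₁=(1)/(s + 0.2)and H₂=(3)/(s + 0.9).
Parallel: H = H₁ + H₂ = (n₁·d₂ + n₂·d₁)/(d₁·d₂).
n₁·d₂ = s + 0.9. n₂·d₁ = 3*s + 0.6. Sum = 4*s + 1.5. d₁·d₂ = s^2 + 1.1*s + 0.18.
H(s) = (4*s + 1.5)/(s^2 + 1.1*s + 0.18)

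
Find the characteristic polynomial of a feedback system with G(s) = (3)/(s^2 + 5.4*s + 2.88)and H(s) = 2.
Characteristic poly = G_den * H_den + G_num * H_num = (s^2 + 5.4*s + 2.88) + (6) = s^2 + 5.4*s + 8.88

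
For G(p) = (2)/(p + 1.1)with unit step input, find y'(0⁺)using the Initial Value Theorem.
IVT: y'(0⁺) = lim_{p→∞} p²·Y(p) = lim_{p→∞} p·G(p).
deg(num) = 0, deg(den) = 1, relative degree = 1, so p·G(p) → (leading num)/(leading den) = 2/1 = 2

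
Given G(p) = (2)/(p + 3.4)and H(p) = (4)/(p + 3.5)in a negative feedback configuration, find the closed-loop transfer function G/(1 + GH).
Closed-loop T = G/(1+GH).
Numerator: G_num * H_den = 2*p + 7.
Denominator: G_den * H_den + G_num * H_num = (p^2 + 6.9*p + 11.9) + (8) = p^2 + 6.9*p + 19.9.
T(p) = (2*p + 7)/(p^2 + 6.9*p + 19.9)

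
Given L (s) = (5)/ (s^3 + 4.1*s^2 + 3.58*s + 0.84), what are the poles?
Set denominator = 0: s^3 + 4.1*s^2 + 3.58*s + 0.84 = (s + 0.7)(s + 0.4)(s + 3) = 0 → Poles: -0.4, -0.7, -3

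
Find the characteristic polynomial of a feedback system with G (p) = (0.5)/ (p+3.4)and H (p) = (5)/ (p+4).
Characteristic poly = G_den * H_den + G_num * H_num = (p^2 + 7.4*p + 13.6) + (2.5) = p^2 + 7.4*p + 16.1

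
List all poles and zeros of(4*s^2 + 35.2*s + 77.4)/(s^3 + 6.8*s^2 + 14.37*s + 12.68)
Set denominator = 0: s^3 + 6.8*s^2 + 14.37*s + 12.68 = (s + 4)(s^2 + 2.8*s + 3.17) = 0 → Poles: -1.4 + 1.1j, -1.4 - 1.1j, -4
Set numerator = 0: 4*s^2 + 35.2*s + 77.4 = 4*(s + 4.3)(s + 4.5) = 0 → Zeros: -4.3, -4.5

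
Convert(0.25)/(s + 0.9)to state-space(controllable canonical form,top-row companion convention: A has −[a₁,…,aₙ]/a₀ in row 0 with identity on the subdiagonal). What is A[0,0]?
Reachable canonical form for den = s + 0.9: top row of A = -[a₁,a₂,...,aₙ]/a₀, ones on the subdiagonal, zeros elsewhere.
A = [[-0.9]].
A[0,0] = -0.9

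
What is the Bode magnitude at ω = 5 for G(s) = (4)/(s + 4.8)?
Substitute s = j*5: G(j5) = 0.399667 - 0.41632j.
|G(j5)| = sqrt(Re² + Im²) = 0.5771.
20*log₁₀(0.5771) = -4.77 dB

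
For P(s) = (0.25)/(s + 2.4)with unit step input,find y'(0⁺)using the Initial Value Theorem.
IVT: y'(0⁺) = lim_{s→∞} s²·Y(s) = lim_{s→∞} s·P(s).
deg(num) = 0, deg(den) = 1, relative degree = 1, so s·P(s) → (leading num)/(leading den) = 0.25/1 = 0.25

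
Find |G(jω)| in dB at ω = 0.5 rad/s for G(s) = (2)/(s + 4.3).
Substitute s = j*0.5: G(j0.5) = 0.458911 - 0.0533618j.
|G(j0.5)| = sqrt(Re² + Im²) = 0.462.
20*log₁₀(0.462) = -6.71 dB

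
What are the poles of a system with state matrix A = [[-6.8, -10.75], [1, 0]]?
Eigenvalues solve det(λI - A) = 0.
Characteristic polynomial: λ^2 + 6.8*λ + 10.75 = 0.
Factor: (λ + 4.3)(λ + 2.5) = 0.
Roots: -2.5, -4.3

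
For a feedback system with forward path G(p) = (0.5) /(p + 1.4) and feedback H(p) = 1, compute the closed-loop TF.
Closed-loop T = G/(1+GH).
Numerator: G_num * H_den = 0.5.
Denominator: G_den * H_den + G_num * H_num = (p + 1.4) + (0.5) = p + 1.9.
T(p) = (0.5)/(p + 1.9)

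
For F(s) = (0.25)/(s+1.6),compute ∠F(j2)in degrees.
Substitute s = j*2: F(j2) = 0.0609756 - 0.0762195j.
∠F(j2) = atan2(Im, Re) = atan2(-0.0762195, 0.0609756) = -51.34°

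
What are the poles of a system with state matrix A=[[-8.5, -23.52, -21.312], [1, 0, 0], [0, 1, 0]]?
Eigenvalues solve det(λI - A) = 0.
Characteristic polynomial: λ^3 + 8.5*λ^2 + 23.52*λ + 21.312 = 0.
Factor: (λ + 2.4)(λ + 2.4)(λ + 3.7) = 0.
Roots: -2.4, -2.4, -3.7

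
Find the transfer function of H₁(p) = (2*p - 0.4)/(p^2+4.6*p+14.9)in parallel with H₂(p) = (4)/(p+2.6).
Parallel: H = H₁ + H₂ = (n₁·d₂ + n₂·d₁)/(d₁·d₂).
n₁·d₂ = 2*p^2 + 4.8*p - 1.04. n₂·d₁ = 4*p^2 + 18.4*p + 59.6. Sum = 6*p^2 + 23.2*p + 58.56. d₁·d₂ = p^3 + 7.2*p^2 + 26.86*p + 38.74.
H(p) = (6*p^2 + 23.2*p + 58.56)/(p^3 + 7.2*p^2 + 26.86*p + 38.74)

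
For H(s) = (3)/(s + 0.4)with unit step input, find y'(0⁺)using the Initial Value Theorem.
IVT: y'(0⁺) = lim_{s→∞} s²·Y(s) = lim_{s→∞} s·H(s).
deg(num) = 0, deg(den) = 1, relative degree = 1, so s·H(s) → (leading num)/(leading den) = 3/1 = 3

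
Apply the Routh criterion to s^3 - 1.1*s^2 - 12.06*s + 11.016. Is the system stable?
Routh array:
s^3: [1, -12.06]; s^2: [-1.1, 11.016]; s^1: [-2.04545]; s^0: [11.016]
First column: [1, -1.1, -2.04545, 11.016]. Sign changes = 2.
No, unstable (2 RHP root(s))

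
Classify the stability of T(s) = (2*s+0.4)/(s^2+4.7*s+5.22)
Denominator: s^2 + 4.7*s + 5.22 = (s + 1.8)(s + 2.9). Poles: -1.8, -2.9. Stable (all poles in LHP)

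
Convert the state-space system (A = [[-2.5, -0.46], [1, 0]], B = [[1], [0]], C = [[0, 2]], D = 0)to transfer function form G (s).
G(s) = C(sI - A)⁻¹B + D.
Characteristic polynomial det(sI - A) = s^2 + 2.5*s + 0.46.
Numerator from C·adj(sI-A)·B + D·det(sI-A) = 2.
G(s) = (2)/(s^2 + 2.5*s + 0.46)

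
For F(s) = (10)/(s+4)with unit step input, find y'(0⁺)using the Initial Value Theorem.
IVT: y'(0⁺) = lim_{s→∞} s²·Y(s) = lim_{s→∞} s·F(s).
deg(num) = 0, deg(den) = 1, relative degree = 1, so s·F(s) → (leading num)/(leading den) = 10/1 = 10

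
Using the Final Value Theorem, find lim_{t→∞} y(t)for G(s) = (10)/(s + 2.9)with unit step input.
FVT: lim_{t→∞} y(t) = lim_{s→0} s*Y(s) where Y(s) = G(s)/s.
= lim_{s→0} G(s) = G(0) = num(0)/den(0) = 10/2.9 = 3.448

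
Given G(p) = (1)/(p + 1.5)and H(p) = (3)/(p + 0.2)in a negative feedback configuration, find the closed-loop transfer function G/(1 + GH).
Closed-loop T = G/(1+GH).
Numerator: G_num * H_den = p + 0.2.
Denominator: G_den * H_den + G_num * H_num = (p^2 + 1.7*p + 0.3) + (3) = p^2 + 1.7*p + 3.3.
T(p) = (p + 0.2)/(p^2 + 1.7*p + 3.3)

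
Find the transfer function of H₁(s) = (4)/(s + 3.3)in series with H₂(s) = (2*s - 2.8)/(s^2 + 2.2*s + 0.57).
Series: H = H₁ · H₂ = (n₁·n₂)/(d₁·d₂).
Num: n₁·n₂ = 8*s - 11.2. Den: d₁·d₂ = s^3 + 5.5*s^2 + 7.83*s + 1.881.
H(s) = (8*s - 11.2)/(s^3 + 5.5*s^2 + 7.83*s + 1.881)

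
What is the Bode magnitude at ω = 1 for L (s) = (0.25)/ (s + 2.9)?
Substitute s = j*1: L(j1) = 0.0770457 - 0.0265675j.
|L(j1)| = sqrt(Re² + Im²) = 0.0815.
20*log₁₀(0.0815) = -21.78 dB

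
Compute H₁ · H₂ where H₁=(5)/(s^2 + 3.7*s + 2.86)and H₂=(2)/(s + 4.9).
Series: H = H₁ · H₂ = (n₁·n₂)/(d₁·d₂).
Num: n₁·n₂ = 10. Den: d₁·d₂ = s^3 + 8.6*s^2 + 20.99*s + 14.014.
H(s) = (10)/(s^3 + 8.6*s^2 + 20.99*s + 14.014)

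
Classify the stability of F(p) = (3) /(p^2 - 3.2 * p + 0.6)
Denominator: p^2 - 3.2*p + 0.6 = (p - 3)(p - 0.2). Poles: 0.2, 3. Unstable (2 pole(s) in RHP)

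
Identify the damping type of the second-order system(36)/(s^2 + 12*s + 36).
Standard form: ωn²/(s²+2ζωn·s+ωn²) gives ωn=6, ζ=1.
Critically damped (ζ = 1)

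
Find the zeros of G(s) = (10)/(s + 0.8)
Numerator is a nonzero constant (10) → Zeros: none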